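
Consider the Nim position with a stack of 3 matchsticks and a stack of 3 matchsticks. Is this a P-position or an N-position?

P-position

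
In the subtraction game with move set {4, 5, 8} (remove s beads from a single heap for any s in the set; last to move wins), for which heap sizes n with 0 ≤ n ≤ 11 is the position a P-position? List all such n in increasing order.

0, 1, 2, 3

Grundy values for subtraction set {4, 5, 8}:
g(0) = mex{} = 0
g(1) = mex{} = 0
g(2) = mex{} = 0
g(3) = mex{} = 0
g(4) = mex{0} = 1
g(5) = mex{0} = 1
g(6) = mex{0} = 1
g(7) = mex{0} = 1
g(8) = mex{0,1} = 2
g(9) = mex{0,1} = 2
g(10) = mex{0,1} = 2
g(11) = mex{0,1} = 2
The P-positions (g = 0) in 0..11 are 0, 1, 2, 3.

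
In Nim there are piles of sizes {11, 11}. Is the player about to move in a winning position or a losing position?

Losing position

Compute the nim-sum pairwise:
11 ⊕ 11 = 0
The nim-sum is 0, so this is a P-position: the player to move is in a losing position under optimal play.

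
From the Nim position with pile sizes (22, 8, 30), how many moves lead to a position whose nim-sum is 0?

0

Compute the nim-sum pairwise:
22 ⊕ 8 = 30
30 ⊕ 30 = 0
The nim-sum is already 0, so every move leaves a nonzero nim-sum — there are no winning moves.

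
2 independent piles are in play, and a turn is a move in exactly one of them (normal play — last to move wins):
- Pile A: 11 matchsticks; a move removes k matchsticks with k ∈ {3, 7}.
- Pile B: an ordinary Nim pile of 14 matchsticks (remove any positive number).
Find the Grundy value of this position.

14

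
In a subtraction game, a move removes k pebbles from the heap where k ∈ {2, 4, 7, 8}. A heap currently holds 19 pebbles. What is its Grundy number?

Build the Grundy sequence with g(k) = mex{g(k−s) : s ∈ {2, 4, 7, 8}, s ≤ k}:
k:     0  1  2  3  4  5  6  7  8  9 10 11 12 13 14 15 16 17 18 19
g(k):  0  0  1  1  2  2  0  3  1  4  2  0  0  1  1  2  2  0  3  1
So g(19) = 1.

1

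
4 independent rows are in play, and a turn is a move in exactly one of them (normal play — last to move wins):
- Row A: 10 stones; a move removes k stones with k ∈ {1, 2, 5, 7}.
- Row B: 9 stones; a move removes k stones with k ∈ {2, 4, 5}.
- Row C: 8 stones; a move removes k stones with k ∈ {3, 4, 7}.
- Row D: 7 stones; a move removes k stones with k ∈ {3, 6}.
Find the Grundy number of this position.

0

For row A, compute g(0), g(1), … with moves {1, 2, 5, 7}:
g(0) = mex{} = 0
g(1) = mex{0} = 1
g(2) = mex{0,1} = 2
g(3) = mex{1,2} = 0
g(4) = mex{0,2} = 1
g(5) = mex{0,1} = 2
g(6) = mex{1,2} = 0
g(7) = mex{0,2} = 1
g(8) = mex{0,1} = 2
g(9) = mex{1,2} = 0
g(10) = mex{0,2} = 1
So g(10) = 1.
For row B, compute g(0), g(1), … with moves {2, 4, 5}:
g(0) = mex{} = 0
g(1) = mex{} = 0
g(2) = mex{0} = 1
g(3) = mex{0} = 1
g(4) = mex{0,1} = 2
g(5) = mex{0,1} = 2
g(6) = mex{0,1,2} = 3
g(7) = mex{1,2} = 0
g(8) = mex{1,2,3} = 0
g(9) = mex{0,2} = 1
So g(9) = 1.
Build the Grundy sequence for row C with g(k) = mex{g(k−s) : s ∈ {3, 4, 7}, s ≤ k}:
k:     0  1  2  3  4  5  6  7  8
g(k):  0  0  0  1  1  1  2  2  2
So g(8) = 2.
For row D, compute g(0), g(1), … with moves {3, 6}:
g(0) = mex{} = 0
g(1) = mex{} = 0
g(2) = mex{} = 0
g(3) = mex{0} = 1
g(4) = mex{0} = 1
g(5) = mex{0} = 1
g(6) = mex{0,1} = 2
g(7) = mex{0,1} = 2
So g(7) = 2.
By the Sprague-Grundy theorem, the Grundy value of a sum of independent games is the XOR of the component values.
Combined value = 1 ⊕ 1 ⊕ 2 ⊕ 2 = 0.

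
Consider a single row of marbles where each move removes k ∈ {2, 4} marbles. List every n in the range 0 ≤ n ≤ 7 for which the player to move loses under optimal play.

Build the Grundy sequence with g(k) = mex{g(k−s) : s ∈ {2, 4}, s ≤ k}:
g(0) = mex{} = 0
g(1) = mex{} = 0
g(2) = mex{0} = 1
g(3) = mex{0} = 1
g(4) = mex{0,1} = 2
g(5) = mex{0,1} = 2
g(6) = mex{1,2} = 0
g(7) = mex{1,2} = 0
The P-positions (g = 0) in 0..7 are 0, 1, 6, 7.

0, 1, 6, 7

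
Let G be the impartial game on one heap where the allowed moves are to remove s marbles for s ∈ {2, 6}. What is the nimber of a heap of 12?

0

Build the Grundy sequence with g(k) = mex{g(k−s) : s ∈ {2, 6}, s ≤ k}:
g(0) = mex{} = 0
g(1) = mex{} = 0
g(2) = mex{0} = 1
g(3) = mex{0} = 1
g(4) = mex{1} = 0
g(5) = mex{1} = 0
g(6) = mex{0} = 1
g(7) = mex{0} = 1
g(8) = mex{1} = 0
g(9) = mex{1} = 0
g(10) = mex{0} = 1
g(11) = mex{0} = 1
g(12) = mex{1} = 0
So g(12) = 0.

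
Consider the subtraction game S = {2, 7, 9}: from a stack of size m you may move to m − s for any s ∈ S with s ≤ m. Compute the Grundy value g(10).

Compute g(0), g(1), … for moves {2, 7, 9}:
k:     0  1  2  3  4  5  6  7  8  9 10
g(k):  0  0  1  1  0  0  1  1  2  2  3
So g(10) = 3.

3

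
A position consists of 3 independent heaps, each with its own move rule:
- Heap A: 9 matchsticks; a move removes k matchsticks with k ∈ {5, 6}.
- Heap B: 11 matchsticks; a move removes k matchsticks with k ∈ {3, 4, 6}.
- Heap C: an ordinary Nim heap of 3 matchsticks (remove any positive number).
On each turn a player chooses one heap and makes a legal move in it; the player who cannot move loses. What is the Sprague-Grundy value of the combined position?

For heap A, compute g(0), g(1), … with moves {5, 6}:
g(0) = mex{} = 0
g(1) = mex{} = 0
g(2) = mex{} = 0
g(3) = mex{} = 0
g(4) = mex{} = 0
g(5) = mex{0} = 1
g(6) = mex{0} = 1
g(7) = mex{0} = 1
g(8) = mex{0} = 1
g(9) = mex{0} = 1
So g(9) = 1.
Build the Grundy sequence for heap B with g(k) = mex{g(k−s) : s ∈ {3, 4, 6}, s ≤ k}:
g(0) = mex{} = 0
g(1) = mex{} = 0
g(2) = mex{} = 0
g(3) = mex{0} = 1
g(4) = mex{0} = 1
g(5) = mex{0} = 1
g(6) = mex{0,1} = 2
g(7) = mex{0,1} = 2
g(8) = mex{0,1} = 2
g(9) = mex{1,2} = 0
g(10) = mex{1,2} = 0
g(11) = mex{1,2} = 0
So g(11) = 0.
Heap C is a plain Nim heap of size 3, so its Grundy value is 3.
The value of a disjunctive sum is the nim-sum of the parts.
Combined value = 1 ⊕ 0 ⊕ 3 = 2.

2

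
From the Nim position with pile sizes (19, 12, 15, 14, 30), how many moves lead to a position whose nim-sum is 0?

0

Nim-sum: 19 ^ 12 ^ 15 ^ 14 ^ 30 = 0.
The nim-sum is already 0, so every move leaves a nonzero nim-sum — there are no winning moves.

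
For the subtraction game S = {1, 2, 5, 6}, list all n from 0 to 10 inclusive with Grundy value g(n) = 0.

0, 3, 7, 10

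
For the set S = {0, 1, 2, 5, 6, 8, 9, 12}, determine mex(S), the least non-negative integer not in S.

3

The values 0, 1, 2 are all present; 3 is the first non-negative integer missing from the set.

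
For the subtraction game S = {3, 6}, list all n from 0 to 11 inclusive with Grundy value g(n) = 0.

Grundy values for subtraction set {3, 6}:
g(0) = mex{} = 0
g(1) = mex{} = 0
g(2) = mex{} = 0
g(3) = mex{0} = 1
g(4) = mex{0} = 1
g(5) = mex{0} = 1
g(6) = mex{0,1} = 2
g(7) = mex{0,1} = 2
g(8) = mex{0,1} = 2
g(9) = mex{1,2} = 0
g(10) = mex{1,2} = 0
g(11) = mex{1,2} = 0
The P-positions (g = 0) in 0..11 are 0, 1, 2, 9, 10, 11.

0, 1, 2, 9, 10, 11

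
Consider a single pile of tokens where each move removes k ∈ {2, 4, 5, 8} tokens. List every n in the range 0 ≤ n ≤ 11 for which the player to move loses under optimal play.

0, 1, 7, 10

Build the Grundy sequence with g(k) = mex{g(k−s) : s ∈ {2, 4, 5, 8}, s ≤ k}:
k:     0  1  2  3  4  5  6  7  8  9 10 11
g(k):  0  0  1  1  2  2  3  0  4  1  0  2
The P-positions (g = 0) in 0..11 are 0, 1, 7, 10.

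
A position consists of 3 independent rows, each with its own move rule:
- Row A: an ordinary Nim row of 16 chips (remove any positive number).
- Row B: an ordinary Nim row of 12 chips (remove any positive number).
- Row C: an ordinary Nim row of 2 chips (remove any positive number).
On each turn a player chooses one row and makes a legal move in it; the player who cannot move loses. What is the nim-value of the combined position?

Row A is a plain Nim row of size 16, so its Grundy value is 16.
Row B is a plain Nim row of size 12, so its Grundy value is 12.
Row C is a plain Nim row of size 2, so its Grundy value is 2.
By the Sprague-Grundy theorem, the Grundy value of a sum of independent games is the XOR of the component values.
Combined value = 16 ⊕ 12 ⊕ 2 = 30.

30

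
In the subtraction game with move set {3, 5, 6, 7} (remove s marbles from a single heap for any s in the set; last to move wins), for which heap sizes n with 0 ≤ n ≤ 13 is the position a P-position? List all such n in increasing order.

0, 1, 2, 10, 11, 12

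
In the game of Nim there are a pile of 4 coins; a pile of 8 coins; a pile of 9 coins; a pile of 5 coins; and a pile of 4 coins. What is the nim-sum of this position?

4

Nim-sum: 4 XOR 8 XOR 9 XOR 5 XOR 4 = 4.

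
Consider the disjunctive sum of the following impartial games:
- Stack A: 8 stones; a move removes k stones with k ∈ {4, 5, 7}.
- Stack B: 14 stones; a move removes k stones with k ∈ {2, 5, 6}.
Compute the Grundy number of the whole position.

For stack A, compute g(0), g(1), … with moves {4, 5, 7}:
g(0) = mex{} = 0
g(1) = mex{} = 0
g(2) = mex{} = 0
g(3) = mex{} = 0
g(4) = mex{0} = 1
g(5) = mex{0} = 1
g(6) = mex{0} = 1
g(7) = mex{0} = 1
g(8) = mex{0,1} = 2
So g(8) = 2.
For stack B, compute g(0), g(1), … with moves {2, 5, 6}:
g(0) = mex{} = 0
g(1) = mex{} = 0
g(2) = mex{0} = 1
g(3) = mex{0} = 1
g(4) = mex{1} = 0
g(5) = mex{0,1} = 2
g(6) = mex{0} = 1
g(7) = mex{0,1,2} = 3
g(8) = mex{1} = 0
g(9) = mex{0,1,3} = 2
g(10) = mex{0,2} = 1
g(11) = mex{1,2} = 0
g(12) = mex{1,3} = 0
g(13) = mex{0,3} = 1
g(14) = mex{0,2} = 1
So g(14) = 1.
By the Sprague-Grundy theorem, the Grundy value of a sum of independent games is the XOR of the component values.
Combined value = 2 ⊕ 1 = 3.

3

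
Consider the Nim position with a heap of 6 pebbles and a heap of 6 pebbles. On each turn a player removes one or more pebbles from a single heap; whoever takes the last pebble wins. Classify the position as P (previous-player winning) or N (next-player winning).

P-position

Compute the nim-sum pairwise:
6 ⊕ 6 = 0
The nim-sum is 0, so this is a P-position: the player to move is in a losing position under optimal play.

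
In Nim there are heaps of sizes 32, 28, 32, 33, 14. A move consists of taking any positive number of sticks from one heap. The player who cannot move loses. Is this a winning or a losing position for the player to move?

Winning position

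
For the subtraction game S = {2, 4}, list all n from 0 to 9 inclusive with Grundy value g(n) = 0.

0, 1, 6, 7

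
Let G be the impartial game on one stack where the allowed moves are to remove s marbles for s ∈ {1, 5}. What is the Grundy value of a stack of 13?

1

Compute g(0), g(1), … for moves {1, 5}:
g(0) = mex{} = 0
g(1) = mex{0} = 1
g(2) = mex{1} = 0
g(3) = mex{0} = 1
g(4) = mex{1} = 0
g(5) = mex{0} = 1
g(6) = mex{1} = 0
g(7) = mex{0} = 1
g(8) = mex{1} = 0
g(9) = mex{0} = 1
g(10) = mex{1} = 0
g(11) = mex{0} = 1
g(12) = mex{1} = 0
g(13) = mex{0} = 1
So g(13) = 1.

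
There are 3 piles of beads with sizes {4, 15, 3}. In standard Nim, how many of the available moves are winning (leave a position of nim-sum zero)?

Compute the nim-sum pairwise:
4 ^ 15 = 11
11 ^ 3 = 8
The overall nim-sum is X = 8. A pile of size p has a winning move iff p XOR X < p (reduce it to p XOR X).
  4: 4 XOR 8 = 12 ≥ 4 — no move.
  15: 15 XOR 8 = 7 < 15 — winning move (to 7).
  3: 3 XOR 8 = 11 ≥ 3 — no move.
That gives 1 winning move.

1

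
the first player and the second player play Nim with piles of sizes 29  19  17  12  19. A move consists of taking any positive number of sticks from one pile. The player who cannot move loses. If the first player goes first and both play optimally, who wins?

the second player wins

In binary:
  11101  (29)
  10011  (19)
  10001  (17)
  01100  (12)
  10011  (19)
  -----
  00000  (0)
The nim-sum is 0, so this is a P-position: the player to move is in a losing position under optimal play; the first player is about to move from it and so loses — the second player wins.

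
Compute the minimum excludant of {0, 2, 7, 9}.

1

0 is in the set but 1 is not, so the mex is 1.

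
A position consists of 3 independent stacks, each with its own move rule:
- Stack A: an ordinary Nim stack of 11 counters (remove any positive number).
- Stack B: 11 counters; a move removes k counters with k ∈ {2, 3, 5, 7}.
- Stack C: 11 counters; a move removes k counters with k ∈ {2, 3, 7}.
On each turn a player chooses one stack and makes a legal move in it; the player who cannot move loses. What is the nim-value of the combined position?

10

Stack A is a plain Nim stack of size 11, so its Grundy value is 11.
Grundy values for stack B (subtraction set {2, 3, 5, 7}):
g(0) = mex{} = 0
g(1) = mex{} = 0
g(2) = mex{0} = 1
g(3) = mex{0} = 1
g(4) = mex{0,1} = 2
g(5) = mex{0,1} = 2
g(6) = mex{0,1,2} = 3
g(7) = mex{0,1,2} = 3
g(8) = mex{0,1,2,3} = 4
g(9) = mex{1,2,3} = 0
g(10) = mex{1,2,3,4} = 0
g(11) = mex{0,2,3,4} = 1
So g(11) = 1.
Grundy values for stack C (subtraction set {2, 3, 7}):
k:     0  1  2  3  4  5  6  7  8  9 10 11
g(k):  0  0  1  1  2  0  0  1  1  2  0  0
So g(11) = 0.
By the Sprague-Grundy theorem, the Grundy value of a sum of independent games is the XOR of the component values.
Combined value = 11 ⊕ 1 ⊕ 0 = 10.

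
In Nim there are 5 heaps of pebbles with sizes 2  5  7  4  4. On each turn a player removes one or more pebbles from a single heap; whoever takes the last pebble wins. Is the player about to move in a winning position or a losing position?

Losing position

In binary:
  010  (2)
  101  (5)
  111  (7)
  100  (4)
  100  (4)
  ---
  000  (0)
The nim-sum is 0, so this is a P-position: the player to move is in a losing position under optimal play.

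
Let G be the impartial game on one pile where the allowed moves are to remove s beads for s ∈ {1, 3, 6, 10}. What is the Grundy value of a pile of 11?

0

Compute g(0), g(1), … for moves {1, 3, 6, 10}:
g(0) = mex{} = 0
g(1) = mex{0} = 1
g(2) = mex{1} = 0
g(3) = mex{0} = 1
g(4) = mex{1} = 0
g(5) = mex{0} = 1
g(6) = mex{0,1} = 2
g(7) = mex{0,1,2} = 3
g(8) = mex{0,1,3} = 2
g(9) = mex{1,2} = 0
g(10) = mex{0,3} = 1
g(11) = mex{1,2} = 0
So g(11) = 0.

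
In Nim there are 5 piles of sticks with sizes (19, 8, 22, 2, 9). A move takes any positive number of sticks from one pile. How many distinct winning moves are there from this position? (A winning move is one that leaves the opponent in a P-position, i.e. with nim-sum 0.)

1

Write each in binary and XOR column by column:
  10011  (19)
  01000  (8)
  10110  (22)
  00010  (2)
  01001  (9)
  -----
  00110  (6)
The overall nim-sum is X = 6. A pile of size p has a winning move iff p XOR X < p (reduce it to p XOR X).
  19: 19 XOR 6 = 21 ≥ 19 — no move.
  8: 8 XOR 6 = 14 ≥ 8 — no move.
  22: 22 XOR 6 = 16 < 22 — winning move (to 16).
  2: 2 XOR 6 = 4 ≥ 2 — no move.
  9: 9 XOR 6 = 15 ≥ 9 — no move.
That gives 1 winning move.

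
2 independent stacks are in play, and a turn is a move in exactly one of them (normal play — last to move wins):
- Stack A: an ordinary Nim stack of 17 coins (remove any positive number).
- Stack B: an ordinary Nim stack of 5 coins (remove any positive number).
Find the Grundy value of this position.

20

Stack A is a plain Nim stack of size 17, so its Grundy value is 17.
Stack B is a plain Nim stack of size 5, so its Grundy value is 5.
The value of a disjunctive sum is the nim-sum of the parts.
Combined value = 17 ⊕ 5 = 20.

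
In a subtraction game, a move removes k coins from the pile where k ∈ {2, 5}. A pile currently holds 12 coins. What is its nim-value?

Grundy values for subtraction set {2, 5}:
g(0) = mex{} = 0
g(1) = mex{} = 0
g(2) = mex{0} = 1
g(3) = mex{0} = 1
g(4) = mex{1} = 0
g(5) = mex{0,1} = 2
g(6) = mex{0} = 1
g(7) = mex{1,2} = 0
g(8) = mex{1} = 0
g(9) = mex{0} = 1
g(10) = mex{0,2} = 1
g(11) = mex{1} = 0
g(12) = mex{0,1} = 2
So g(12) = 2.

2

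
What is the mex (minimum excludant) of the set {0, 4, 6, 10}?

1

0 is in the set but 1 is not, so the mex is 1.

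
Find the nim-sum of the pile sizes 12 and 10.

Compute the nim-sum pairwise:
12 ⊕ 10 = 6

6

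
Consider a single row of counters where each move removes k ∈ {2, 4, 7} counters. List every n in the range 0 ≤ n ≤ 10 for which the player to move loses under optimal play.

0, 1, 6, 9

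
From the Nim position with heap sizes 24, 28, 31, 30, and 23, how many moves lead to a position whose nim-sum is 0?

Write each in binary and XOR column by column:
  11000  (24)
  11100  (28)
  11111  (31)
  11110  (30)
  10111  (23)
  -----
  10010  (18)
The overall nim-sum is X = 18. A heap of size p has a winning move iff p XOR X < p (reduce it to p XOR X).
  24: 24 XOR 18 = 10 < 24 — winning move (to 10).
  28: 28 XOR 18 = 14 < 28 — winning move (to 14).
  31: 31 XOR 18 = 13 < 31 — winning move (to 13).
  30: 30 XOR 18 = 12 < 30 — winning move (to 12).
  23: 23 XOR 18 = 5 < 23 — winning move (to 5).
That gives 5 winning moves.

5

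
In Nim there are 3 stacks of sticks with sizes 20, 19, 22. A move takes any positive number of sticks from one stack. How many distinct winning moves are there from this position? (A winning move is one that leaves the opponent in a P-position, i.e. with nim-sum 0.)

3

Nim-sum: 20 XOR 19 XOR 22 = 17.
The overall nim-sum is X = 17. A stack of size p has a winning move iff p XOR X < p (reduce it to p XOR X).
  20: 20 XOR 17 = 5 < 20 — winning move (to 5).
  19: 19 XOR 17 = 2 < 19 — winning move (to 2).
  22: 22 XOR 17 = 7 < 22 — winning move (to 7).
That gives 3 winning moves.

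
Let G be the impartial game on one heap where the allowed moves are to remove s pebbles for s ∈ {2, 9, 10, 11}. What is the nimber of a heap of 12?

2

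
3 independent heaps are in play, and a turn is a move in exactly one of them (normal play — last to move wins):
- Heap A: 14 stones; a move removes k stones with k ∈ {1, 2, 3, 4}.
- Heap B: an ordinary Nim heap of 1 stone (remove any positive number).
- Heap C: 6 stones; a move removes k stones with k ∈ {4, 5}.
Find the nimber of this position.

Grundy values for heap A (subtraction set {1, 2, 3, 4}):
g(0) = mex{} = 0
g(1) = mex{0} = 1
g(2) = mex{0,1} = 2
g(3) = mex{0,1,2} = 3
g(4) = mex{0,1,2,3} = 4
g(5) = mex{1,2,3,4} = 0
g(6) = mex{0,2,3,4} = 1
g(7) = mex{0,1,3,4} = 2
g(8) = mex{0,1,2,4} = 3
g(9) = mex{0,1,2,3} = 4
g(10) = mex{1,2,3,4} = 0
g(11) = mex{0,2,3,4} = 1
g(12) = mex{0,1,3,4} = 2
g(13) = mex{0,1,2,4} = 3
g(14) = mex{0,1,2,3} = 4
So g(14) = 4.
Heap B is a plain Nim heap of size 1, so its Grundy value is 1.
For heap C, compute g(0), g(1), … with moves {4, 5}:
k:     0  1  2  3  4  5  6
g(k):  0  0  0  0  1  1  1
So g(6) = 1.
The value of a disjunctive sum is the nim-sum of the parts.
Combined value = 4 ⊕ 1 ⊕ 1 = 4.

4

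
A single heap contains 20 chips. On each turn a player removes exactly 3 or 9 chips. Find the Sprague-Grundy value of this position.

0

Build the Grundy sequence with g(k) = mex{g(k−s) : s ∈ {3, 9}, s ≤ k}:
k:     0  1  2  3  4  5  6  7  8  9 10 11 12 13 14 15 16 17 18 19 20
g(k):  0  0  0  1  1  1  0  0  0  1  1  1  0  0  0  1  1  1  0  0  0
So g(20) = 0.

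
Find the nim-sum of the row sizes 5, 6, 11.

Compute the nim-sum pairwise:
5 ⊕ 6 = 3
3 ⊕ 11 = 8

8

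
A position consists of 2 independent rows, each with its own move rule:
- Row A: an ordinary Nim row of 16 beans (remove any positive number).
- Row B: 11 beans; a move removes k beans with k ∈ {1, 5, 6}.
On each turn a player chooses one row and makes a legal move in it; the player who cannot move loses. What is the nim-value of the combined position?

16

Row A is a plain Nim row of size 16, so its Grundy value is 16.
Grundy values for row B (subtraction set {1, 5, 6}):
k:     0  1  2  3  4  5  6  7  8  9 10 11
g(k):  0  1  0  1  0  1  2  3  2  3  2  0
So g(11) = 0.
By the Sprague-Grundy theorem, the Grundy value of a sum of independent games is the XOR of the component values.
Combined value = 16 XOR 0 = 16.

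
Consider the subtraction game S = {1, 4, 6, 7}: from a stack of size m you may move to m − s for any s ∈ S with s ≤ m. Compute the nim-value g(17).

Grundy values for subtraction set {1, 4, 6, 7}:
k:     0  1  2  3  4  5  6  7  8  9 10 11 12 13 14 15 16 17
g(k):  0  1  0  1  2  0  1  2  3  2  0  1  2  0  1  0  1  2
So g(17) = 2.

2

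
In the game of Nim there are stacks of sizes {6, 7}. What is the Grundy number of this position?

1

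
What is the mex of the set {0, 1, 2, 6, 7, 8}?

The values 0, 1, 2 are all present; 3 is the first non-negative integer missing from the set.

3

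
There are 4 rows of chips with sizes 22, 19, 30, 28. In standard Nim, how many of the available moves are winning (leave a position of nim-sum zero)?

3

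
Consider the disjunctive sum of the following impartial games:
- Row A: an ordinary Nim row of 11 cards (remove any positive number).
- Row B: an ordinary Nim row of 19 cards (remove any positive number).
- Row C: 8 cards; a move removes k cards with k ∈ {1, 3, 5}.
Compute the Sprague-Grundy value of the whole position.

24

Row A is a plain Nim row of size 11, so its Grundy value is 11.
Row B is a plain Nim row of size 19, so its Grundy value is 19.
For row C, compute g(0), g(1), … with moves {1, 3, 5}:
g(0) = mex{} = 0
g(1) = mex{0} = 1
g(2) = mex{1} = 0
g(3) = mex{0} = 1
g(4) = mex{1} = 0
g(5) = mex{0} = 1
g(6) = mex{1} = 0
g(7) = mex{0} = 1
g(8) = mex{1} = 0
So g(8) = 0.
The value of a disjunctive sum is the nim-sum of the parts.
Combined value = 11 XOR 19 XOR 0 = 24.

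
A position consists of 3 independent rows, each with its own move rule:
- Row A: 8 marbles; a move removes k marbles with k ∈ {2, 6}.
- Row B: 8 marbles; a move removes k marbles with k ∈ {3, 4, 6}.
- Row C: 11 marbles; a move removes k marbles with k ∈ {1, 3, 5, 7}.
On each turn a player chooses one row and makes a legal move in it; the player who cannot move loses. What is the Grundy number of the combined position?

Grundy values for row A (subtraction set {2, 6}):
k:     0  1  2  3  4  5  6  7  8
g(k):  0  0  1  1  0  0  1  1  0
So g(8) = 0.
For row B, compute g(0), g(1), … with moves {3, 4, 6}:
g(0) = mex{} = 0
g(1) = mex{} = 0
g(2) = mex{} = 0
g(3) = mex{0} = 1
g(4) = mex{0} = 1
g(5) = mex{0} = 1
g(6) = mex{0,1} = 2
g(7) = mex{0,1} = 2
g(8) = mex{0,1} = 2
So g(8) = 2.
For row C, compute g(0), g(1), … with moves {1, 3, 5, 7}:
g(0) = mex{} = 0
g(1) = mex{0} = 1
g(2) = mex{1} = 0
g(3) = mex{0} = 1
g(4) = mex{1} = 0
g(5) = mex{0} = 1
g(6) = mex{1} = 0
g(7) = mex{0} = 1
g(8) = mex{1} = 0
g(9) = mex{0} = 1
g(10) = mex{1} = 0
g(11) = mex{0} = 1
So g(11) = 1.
By the Sprague-Grundy theorem, the Grundy value of a sum of independent games is the XOR of the component values.
Combined value = 0 XOR 2 XOR 1 = 3.

3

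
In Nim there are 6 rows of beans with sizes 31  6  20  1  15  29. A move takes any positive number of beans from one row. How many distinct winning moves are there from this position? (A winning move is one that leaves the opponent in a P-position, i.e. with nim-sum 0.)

3

Bitwise XOR of the heap sizes:
  11111  (31)
  00110  (6)
  10100  (20)
  00001  (1)
  01111  (15)
  11101  (29)
  -----
  11110  (30)
The overall nim-sum is X = 30. A row of size p has a winning move iff p XOR X < p (reduce it to p XOR X).
  31: 31 XOR 30 = 1 < 31 — winning move (to 1).
  6: 6 XOR 30 = 24 ≥ 6 — no move.
  20: 20 XOR 30 = 10 < 20 — winning move (to 10).
  1: 1 XOR 30 = 31 ≥ 1 — no move.
  15: 15 XOR 30 = 17 ≥ 15 — no move.
  29: 29 XOR 30 = 3 < 29 — winning move (to 3).
That gives 3 winning moves.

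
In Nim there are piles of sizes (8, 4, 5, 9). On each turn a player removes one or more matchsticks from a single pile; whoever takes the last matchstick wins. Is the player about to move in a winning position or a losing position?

Losing position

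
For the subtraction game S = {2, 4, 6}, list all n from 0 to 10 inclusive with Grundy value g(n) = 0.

0, 1, 8, 9

Build the Grundy sequence with g(k) = mex{g(k−s) : s ∈ {2, 4, 6}, s ≤ k}:
k:     0  1  2  3  4  5  6  7  8  9 10
g(k):  0  0  1  1  2  2  3  3  0  0  1
The P-positions (g = 0) in 0..10 are 0, 1, 8, 9.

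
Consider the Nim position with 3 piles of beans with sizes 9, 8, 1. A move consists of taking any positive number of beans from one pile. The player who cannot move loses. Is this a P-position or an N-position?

Compute the nim-sum pairwise:
9 ^ 8 = 1
1 ^ 1 = 0
The nim-sum is 0, so this is a P-position: the player to move is in a losing position under optimal play.

P-position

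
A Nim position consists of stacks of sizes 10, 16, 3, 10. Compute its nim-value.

19

Compute the nim-sum pairwise:
10 ^ 16 = 26
26 ^ 3 = 25
25 ^ 10 = 19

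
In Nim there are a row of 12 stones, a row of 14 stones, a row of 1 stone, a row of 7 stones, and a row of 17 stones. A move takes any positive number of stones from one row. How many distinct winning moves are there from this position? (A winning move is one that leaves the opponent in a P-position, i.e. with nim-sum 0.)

1

Write each in binary and XOR column by column:
  01100  (12)
  01110  (14)
  00001  (1)
  00111  (7)
  10001  (17)
  -----
  10101  (21)
The overall nim-sum is X = 21. A row of size p has a winning move iff p XOR X < p (reduce it to p XOR X).
  12: 12 XOR 21 = 25 ≥ 12 — no move.
  14: 14 XOR 21 = 27 ≥ 14 — no move.
  1: 1 XOR 21 = 20 ≥ 1 — no move.
  7: 7 XOR 21 = 18 ≥ 7 — no move.
  17: 17 XOR 21 = 4 < 17 — winning move (to 4).
That gives 1 winning move.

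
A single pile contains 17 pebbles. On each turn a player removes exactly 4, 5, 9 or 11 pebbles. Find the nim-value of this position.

0

Compute g(0), g(1), … for moves {4, 5, 9, 11}:
k:     0  1  2  3  4  5  6  7  8  9 10 11 12 13 14 15 16 17
g(k):  0  0  0  0  1  1  1  1  2  2  2  2  3  3  3  0  0  0
So g(17) = 0.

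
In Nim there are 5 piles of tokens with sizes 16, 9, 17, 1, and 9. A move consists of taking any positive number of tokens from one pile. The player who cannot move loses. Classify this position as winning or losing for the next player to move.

Nim-sum: 16 ⊕ 9 ⊕ 17 ⊕ 1 ⊕ 9 = 0.
The nim-sum is 0, so this is a P-position: the player to move is in a losing position under optimal play.

Losing position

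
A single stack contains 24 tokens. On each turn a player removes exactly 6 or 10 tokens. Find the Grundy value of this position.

Build the Grundy sequence with g(k) = mex{g(k−s) : s ∈ {6, 10}, s ≤ k}:
k:     0  1  2  3  4  5  6  7  8  9 10 11 12 13 14 15 16 17 18 19 20 21 22 23 24
g(k):  0  0  0  0  0  0  1  1  1  1  1  1  2  2  2  2  0  0  0  0  0  0  1  1  1
So g(24) = 1.

1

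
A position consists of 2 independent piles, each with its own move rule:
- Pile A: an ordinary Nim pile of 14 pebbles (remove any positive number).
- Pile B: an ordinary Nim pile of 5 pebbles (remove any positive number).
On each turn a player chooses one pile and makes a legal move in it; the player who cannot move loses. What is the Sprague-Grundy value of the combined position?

11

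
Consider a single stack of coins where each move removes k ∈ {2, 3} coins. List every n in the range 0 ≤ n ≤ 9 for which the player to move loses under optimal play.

Compute g(0), g(1), … for moves {2, 3}:
g(0) = mex{} = 0
g(1) = mex{} = 0
g(2) = mex{0} = 1
g(3) = mex{0} = 1
g(4) = mex{0,1} = 2
g(5) = mex{1} = 0
g(6) = mex{1,2} = 0
g(7) = mex{0,2} = 1
g(8) = mex{0} = 1
g(9) = mex{0,1} = 2
The P-positions (g = 0) in 0..9 are 0, 1, 5, 6.

0, 1, 5, 6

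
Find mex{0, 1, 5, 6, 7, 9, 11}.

The values 0, 1 are all present; 2 is the first non-negative integer missing from the set.

2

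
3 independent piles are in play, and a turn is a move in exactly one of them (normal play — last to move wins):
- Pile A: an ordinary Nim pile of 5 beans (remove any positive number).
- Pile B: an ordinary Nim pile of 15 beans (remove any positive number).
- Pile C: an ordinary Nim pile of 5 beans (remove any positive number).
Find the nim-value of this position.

15

Pile A is a plain Nim pile of size 5, so its Grundy value is 5.
Pile B is a plain Nim pile of size 15, so its Grundy value is 15.
Pile C is a plain Nim pile of size 5, so its Grundy value is 5.
By the Sprague-Grundy theorem, the Grundy value of a sum of independent games is the XOR of the component values.
Combined value = 5 ⊕ 15 ⊕ 5 = 15.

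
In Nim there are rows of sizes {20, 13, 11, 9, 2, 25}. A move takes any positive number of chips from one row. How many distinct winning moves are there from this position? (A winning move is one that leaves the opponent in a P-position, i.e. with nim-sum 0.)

Compute the nim-sum pairwise:
20 ^ 13 = 25
25 ^ 11 = 18
18 ^ 9 = 27
27 ^ 2 = 25
25 ^ 25 = 0
The nim-sum is already 0, so every move leaves a nonzero nim-sum — there are no winning moves.

0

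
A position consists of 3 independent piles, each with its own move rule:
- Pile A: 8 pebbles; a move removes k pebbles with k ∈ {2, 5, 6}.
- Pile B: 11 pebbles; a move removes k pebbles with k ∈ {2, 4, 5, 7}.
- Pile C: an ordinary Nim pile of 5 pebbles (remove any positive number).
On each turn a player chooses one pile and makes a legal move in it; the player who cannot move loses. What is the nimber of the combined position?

For pile A, compute g(0), g(1), … with moves {2, 5, 6}:
k:     0  1  2  3  4  5  6  7  8
g(k):  0  0  1  1  0  2  1  3  0
So g(8) = 0.
Grundy values for pile B (subtraction set {2, 4, 5, 7}):
g(0) = mex{} = 0
g(1) = mex{} = 0
g(2) = mex{0} = 1
g(3) = mex{0} = 1
g(4) = mex{0,1} = 2
g(5) = mex{0,1} = 2
g(6) = mex{0,1,2} = 3
g(7) = mex{0,1,2} = 3
g(8) = mex{0,1,2,3} = 4
g(9) = mex{1,2,3} = 0
g(10) = mex{1,2,3,4} = 0
g(11) = mex{0,2,3} = 1
So g(11) = 1.
Pile C is a plain Nim pile of size 5, so its Grundy value is 5.
By the Sprague-Grundy theorem, the Grundy value of a sum of independent games is the XOR of the component values.
Combined value = 0 ⊕ 1 ⊕ 5 = 4.

4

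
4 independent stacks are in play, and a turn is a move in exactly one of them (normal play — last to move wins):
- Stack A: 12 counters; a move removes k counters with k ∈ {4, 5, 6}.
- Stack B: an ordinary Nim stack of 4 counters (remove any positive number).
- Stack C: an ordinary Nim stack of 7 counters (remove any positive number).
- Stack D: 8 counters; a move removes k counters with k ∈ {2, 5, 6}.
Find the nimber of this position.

Build the Grundy sequence for stack A with g(k) = mex{g(k−s) : s ∈ {4, 5, 6}, s ≤ k}:
g(0) = mex{} = 0
g(1) = mex{} = 0
g(2) = mex{} = 0
g(3) = mex{} = 0
g(4) = mex{0} = 1
g(5) = mex{0} = 1
g(6) = mex{0} = 1
g(7) = mex{0} = 1
g(8) = mex{0,1} = 2
g(9) = mex{0,1} = 2
g(10) = mex{1} = 0
g(11) = mex{1} = 0
g(12) = mex{1,2} = 0
So g(12) = 0.
Stack B is a plain Nim stack of size 4, so its Grundy value is 4.
Stack C is a plain Nim stack of size 7, so its Grundy value is 7.
Grundy values for stack D (subtraction set {2, 5, 6}):
k:     0  1  2  3  4  5  6  7  8
g(k):  0  0  1  1  0  2  1  3  0
So g(8) = 0.
By the Sprague-Grundy theorem, the Grundy value of a sum of independent games is the XOR of the component values.
Combined value = 0 ⊕ 4 ⊕ 7 ⊕ 0 = 3.

3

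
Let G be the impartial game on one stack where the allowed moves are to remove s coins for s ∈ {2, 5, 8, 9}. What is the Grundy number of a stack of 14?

0

Grundy values for subtraction set {2, 5, 8, 9}:
g(0) = mex{} = 0
g(1) = mex{} = 0
g(2) = mex{0} = 1
g(3) = mex{0} = 1
g(4) = mex{1} = 0
g(5) = mex{0,1} = 2
g(6) = mex{0} = 1
g(7) = mex{1,2} = 0
g(8) = mex{0,1} = 2
g(9) = mex{0} = 1
g(10) = mex{0,1,2} = 3
g(11) = mex{1} = 0
g(12) = mex{0,1,3} = 2
g(13) = mex{0,2} = 1
g(14) = mex{1,2} = 0
So g(14) = 0.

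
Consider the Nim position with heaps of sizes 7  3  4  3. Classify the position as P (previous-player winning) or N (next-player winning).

N-position

Nim-sum: 7 XOR 3 XOR 4 XOR 3 = 3.
The nim-sum is 3 ≠ 0, so this is an N-position: the player to move can win.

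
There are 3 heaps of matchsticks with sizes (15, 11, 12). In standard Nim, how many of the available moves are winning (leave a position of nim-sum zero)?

3

Nim-sum: 15 XOR 11 XOR 12 = 8.
The overall nim-sum is X = 8. A heap of size p has a winning move iff p XOR X < p (reduce it to p XOR X).
  15: 15 XOR 8 = 7 < 15 — winning move (to 7).
  11: 11 XOR 8 = 3 < 11 — winning move (to 3).
  12: 12 XOR 8 = 4 < 12 — winning move (to 4).
That gives 3 winning moves.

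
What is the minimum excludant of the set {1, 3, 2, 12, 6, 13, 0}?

4

The values 0, 1, 2, 3 are all present; 4 is the first non-negative integer missing from the set.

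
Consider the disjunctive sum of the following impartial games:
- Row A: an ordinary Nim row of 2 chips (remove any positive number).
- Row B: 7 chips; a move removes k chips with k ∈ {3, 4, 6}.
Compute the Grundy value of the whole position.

Row A is a plain Nim row of size 2, so its Grundy value is 2.
Build the Grundy sequence for row B with g(k) = mex{g(k−s) : s ∈ {3, 4, 6}, s ≤ k}:
k:     0  1  2  3  4  5  6  7
g(k):  0  0  0  1  1  1  2  2
So g(7) = 2.
The value of a disjunctive sum is the nim-sum of the parts.
Combined value = 2 XOR 2 = 0.

0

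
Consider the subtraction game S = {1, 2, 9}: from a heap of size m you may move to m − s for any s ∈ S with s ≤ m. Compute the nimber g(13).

Grundy values for subtraction set {1, 2, 9}:
k:     0  1  2  3  4  5  6  7  8  9 10 11 12 13
g(k):  0  1  2  0  1  2  0  1  2  3  0  1  2  0
So g(13) = 0.

0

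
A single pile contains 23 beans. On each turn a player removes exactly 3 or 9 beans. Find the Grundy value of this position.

Build the Grundy sequence with g(k) = mex{g(k−s) : s ∈ {3, 9}, s ≤ k}:
k:     0  1  2  3  4  5  6  7  8  9 10 11 12 13 14 15 16 17 18 19 20 21 22 23
g(k):  0  0  0  1  1  1  0  0  0  1  1  1  0  0  0  1  1  1  0  0  0  1  1  1
So g(23) = 1.

1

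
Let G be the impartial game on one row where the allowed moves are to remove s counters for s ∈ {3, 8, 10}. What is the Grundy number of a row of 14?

2

Grundy values for subtraction set {3, 8, 10}:
k:     0  1  2  3  4  5  6  7  8  9 10 11 12 13 14
g(k):  0  0  0  1  1  1  0  0  2  1  1  3  2  0  2
So g(14) = 2.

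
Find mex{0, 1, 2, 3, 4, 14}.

The values 0, 1, 2, 3, 4 are all present; 5 is the first non-negative integer missing from the set.

5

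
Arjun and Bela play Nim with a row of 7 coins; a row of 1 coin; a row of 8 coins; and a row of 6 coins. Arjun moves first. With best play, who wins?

Arjun wins

Nim-sum: 7 ^ 1 ^ 8 ^ 6 = 8.
The nim-sum is 8 ≠ 0, so this is an N-position: the player to move can win; Arjun has a winning move.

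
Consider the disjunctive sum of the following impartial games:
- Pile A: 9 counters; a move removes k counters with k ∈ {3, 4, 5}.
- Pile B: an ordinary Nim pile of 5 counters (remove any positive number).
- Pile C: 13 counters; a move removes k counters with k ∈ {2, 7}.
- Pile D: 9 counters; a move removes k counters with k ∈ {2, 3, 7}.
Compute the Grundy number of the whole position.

Grundy values for pile A (subtraction set {3, 4, 5}):
k:     0  1  2  3  4  5  6  7  8  9
g(k):  0  0  0  1  1  1  2  2  0  0
So g(9) = 0.
Pile B is a plain Nim pile of size 5, so its Grundy value is 5.
Grundy values for pile C (subtraction set {2, 7}):
k:     0  1  2  3  4  5  6  7  8  9 10 11 12 13
g(k):  0  0  1  1  0  0  1  1  2  0  0  1  1  0
So g(13) = 0.
For pile D, compute g(0), g(1), … with moves {2, 3, 7}:
k:     0  1  2  3  4  5  6  7  8  9
g(k):  0  0  1  1  2  0  0  1  1  2
So g(9) = 2.
By the Sprague-Grundy theorem, the Grundy value of a sum of independent games is the XOR of the component values.
Combined value = 0 ⊕ 5 ⊕ 0 ⊕ 2 = 7.

7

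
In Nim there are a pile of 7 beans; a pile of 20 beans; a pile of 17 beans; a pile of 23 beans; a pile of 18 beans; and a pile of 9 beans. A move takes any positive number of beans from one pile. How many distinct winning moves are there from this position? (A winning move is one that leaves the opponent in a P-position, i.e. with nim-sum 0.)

Nim-sum: 7 ^ 20 ^ 17 ^ 23 ^ 18 ^ 9 = 14.
The overall nim-sum is X = 14. A pile of size p has a winning move iff p XOR X < p (reduce it to p XOR X).
  7: 7 XOR 14 = 9 ≥ 7 — no move.
  20: 20 XOR 14 = 26 ≥ 20 — no move.
  17: 17 XOR 14 = 31 ≥ 17 — no move.
  23: 23 XOR 14 = 25 ≥ 23 — no move.
  18: 18 XOR 14 = 28 ≥ 18 — no move.
  9: 9 XOR 14 = 7 < 9 — winning move (to 7).
That gives 1 winning move.

1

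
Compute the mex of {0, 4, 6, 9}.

0 is in the set but 1 is not, so the mex is 1.

1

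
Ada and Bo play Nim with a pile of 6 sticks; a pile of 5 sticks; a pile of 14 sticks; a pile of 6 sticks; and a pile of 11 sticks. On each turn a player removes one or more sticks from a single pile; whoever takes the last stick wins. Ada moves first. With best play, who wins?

Bo wins

Nim-sum: 6 XOR 5 XOR 14 XOR 6 XOR 11 = 0.
The nim-sum is 0, so this is a P-position: the player to move is in a losing position under optimal play; Ada is about to move from it and so loses — Bo wins.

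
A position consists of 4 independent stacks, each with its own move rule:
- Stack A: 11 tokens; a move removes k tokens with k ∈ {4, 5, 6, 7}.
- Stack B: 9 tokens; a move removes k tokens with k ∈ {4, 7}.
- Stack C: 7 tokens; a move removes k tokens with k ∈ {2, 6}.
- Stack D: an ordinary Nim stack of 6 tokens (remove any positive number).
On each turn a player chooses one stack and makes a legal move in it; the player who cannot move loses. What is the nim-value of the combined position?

5

For stack A, compute g(0), g(1), … with moves {4, 5, 6, 7}:
k:     0  1  2  3  4  5  6  7  8  9 10 11
g(k):  0  0  0  0  1  1  1  1  2  2  2  0
So g(11) = 0.
Build the Grundy sequence for stack B with g(k) = mex{g(k−s) : s ∈ {4, 7}, s ≤ k}:
g(0) = mex{} = 0
g(1) = mex{} = 0
g(2) = mex{} = 0
g(3) = mex{} = 0
g(4) = mex{0} = 1
g(5) = mex{0} = 1
g(6) = mex{0} = 1
g(7) = mex{0} = 1
g(8) = mex{0,1} = 2
g(9) = mex{0,1} = 2
So g(9) = 2.
For stack C, compute g(0), g(1), … with moves {2, 6}:
k:     0  1  2  3  4  5  6  7
g(k):  0  0  1  1  0  0  1  1
So g(7) = 1.
Stack D is a plain Nim stack of size 6, so its Grundy value is 6.
By the Sprague-Grundy theorem, the Grundy value of a sum of independent games is the XOR of the component values.
Combined value = 0 XOR 2 XOR 1 XOR 6 = 5.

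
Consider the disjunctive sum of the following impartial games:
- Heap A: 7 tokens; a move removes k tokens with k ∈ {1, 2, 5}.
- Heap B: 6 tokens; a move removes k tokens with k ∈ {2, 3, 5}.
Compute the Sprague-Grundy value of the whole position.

Grundy values for heap A (subtraction set {1, 2, 5}):
g(0) = mex{} = 0
g(1) = mex{0} = 1
g(2) = mex{0,1} = 2
g(3) = mex{1,2} = 0
g(4) = mex{0,2} = 1
g(5) = mex{0,1} = 2
g(6) = mex{1,2} = 0
g(7) = mex{0,2} = 1
So g(7) = 1.
For heap B, compute g(0), g(1), … with moves {2, 3, 5}:
g(0) = mex{} = 0
g(1) = mex{} = 0
g(2) = mex{0} = 1
g(3) = mex{0} = 1
g(4) = mex{0,1} = 2
g(5) = mex{0,1} = 2
g(6) = mex{0,1,2} = 3
So g(6) = 3.
The value of a disjunctive sum is the nim-sum of the parts.
Combined value = 1 XOR 3 = 2.

2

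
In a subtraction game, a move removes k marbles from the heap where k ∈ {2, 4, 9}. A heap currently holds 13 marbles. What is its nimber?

0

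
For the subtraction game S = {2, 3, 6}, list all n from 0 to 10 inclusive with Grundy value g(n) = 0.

0, 1, 5, 9, 10

Compute g(0), g(1), … for moves {2, 3, 6}:
g(0) = mex{} = 0
g(1) = mex{} = 0
g(2) = mex{0} = 1
g(3) = mex{0} = 1
g(4) = mex{0,1} = 2
g(5) = mex{1} = 0
g(6) = mex{0,1,2} = 3
g(7) = mex{0,2} = 1
g(8) = mex{0,1,3} = 2
g(9) = mex{1,3} = 0
g(10) = mex{1,2} = 0
The P-positions (g = 0) in 0..10 are 0, 1, 5, 9, 10.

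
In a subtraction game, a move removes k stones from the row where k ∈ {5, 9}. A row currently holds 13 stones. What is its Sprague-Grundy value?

2

Build the Grundy sequence with g(k) = mex{g(k−s) : s ∈ {5, 9}, s ≤ k}:
g(0) = mex{} = 0
g(1) = mex{} = 0
g(2) = mex{} = 0
g(3) = mex{} = 0
g(4) = mex{} = 0
g(5) = mex{0} = 1
g(6) = mex{0} = 1
g(7) = mex{0} = 1
g(8) = mex{0} = 1
g(9) = mex{0} = 1
g(10) = mex{0,1} = 2
g(11) = mex{0,1} = 2
g(12) = mex{0,1} = 2
g(13) = mex{0,1} = 2
So g(13) = 2.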